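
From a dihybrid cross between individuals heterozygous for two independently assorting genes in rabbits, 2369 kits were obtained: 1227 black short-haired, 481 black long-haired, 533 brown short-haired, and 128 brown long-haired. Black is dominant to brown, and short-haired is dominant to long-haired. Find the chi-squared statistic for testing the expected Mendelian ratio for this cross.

A dihybrid F₂ with independent assortment and complete dominance at both loci gives a 9:3:3:1 phenotypic ratio.
Total ratio parts = 16. Expected numbers out of 2369:
  black short-haired: 2369 × 9/16 = 1332.5625
  black long-haired: 2369 × 3/16 = 444.1875
  brown short-haired: 2369 × 3/16 = 444.1875
  brown long-haired: 2369 × 1/16 = 148.0625
χ² = Σ (O − E)² / E
  black short-haired: (1227 − 1332.5625)² / 1332.5625 = 8.3624
  black long-haired: (481 − 444.1875)² / 444.1875 = 3.0509
  brown short-haired: (533 − 444.1875)² / 444.1875 = 17.7575
  brown long-haired: (128 − 148.0625)² / 148.0625 = 2.7185
χ² = 8.3624 + 3.0509 + 17.7575 + 2.7185 = 31.8893 ≈ 31.889

31.889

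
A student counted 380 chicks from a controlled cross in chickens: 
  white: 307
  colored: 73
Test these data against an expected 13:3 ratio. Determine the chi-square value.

Expected counts for N = 380 under a 13:3 ratio (total parts = 16):
  white: 380 × 13/16 = 308.75
  colored: 380 × 3/16 = 71.25
χ² = Σ (O − E)² / E
  white: (307 − 308.75)² / 308.75 = 0.0099
  colored: (73 − 71.25)² / 71.25 = 0.0430
χ² = 0.0099 + 0.0430 = 0.0529 ≈ 0.053

0.053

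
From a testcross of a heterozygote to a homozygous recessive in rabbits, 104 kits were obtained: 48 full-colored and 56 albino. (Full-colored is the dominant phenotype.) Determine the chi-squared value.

0.615

A testcross of a heterozygote (Aa × aa) gives a 1:1 phenotypic ratio.
Expected counts for N = 104 under a 1:1 ratio (total parts = 2):
  full-colored: 104 × 1/2 = 52
  albino: 104 × 1/2 = 52
χ² = Σ (O − E)² / E
  full-colored: (48 − 52)² / 52 = 0.3077
  albino: (56 − 52)² / 52 = 0.3077
χ² = 0.3077 + 0.3077 = 0.6154 ≈ 0.615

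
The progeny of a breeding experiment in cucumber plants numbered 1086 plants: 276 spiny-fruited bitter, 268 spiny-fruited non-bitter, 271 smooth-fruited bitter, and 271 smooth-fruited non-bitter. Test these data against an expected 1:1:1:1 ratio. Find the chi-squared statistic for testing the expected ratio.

0.122

Under the 1:1:1:1 hypothesis (Σ ratio = 4, N = 1086):
  spiny-fruited bitter: 1086 × 1/4 = 271.5
  spiny-fruited non-bitter: 1086 × 1/4 = 271.5
  smooth-fruited bitter: 1086 × 1/4 = 271.5
  smooth-fruited non-bitter: 1086 × 1/4 = 271.5
χ² = Σ (O − E)² / E
  spiny-fruited bitter: (276 − 271.5)² / 271.5 = 0.0746
  spiny-fruited non-bitter: (268 − 271.5)² / 271.5 = 0.0451
  smooth-fruited bitter: (271 − 271.5)² / 271.5 = 0.0009
  smooth-fruited non-bitter: (271 − 271.5)² / 271.5 = 0.0009
χ² = 0.0746 + 0.0451 + 0.0009 + 0.0009 = 0.1215 ≈ 0.122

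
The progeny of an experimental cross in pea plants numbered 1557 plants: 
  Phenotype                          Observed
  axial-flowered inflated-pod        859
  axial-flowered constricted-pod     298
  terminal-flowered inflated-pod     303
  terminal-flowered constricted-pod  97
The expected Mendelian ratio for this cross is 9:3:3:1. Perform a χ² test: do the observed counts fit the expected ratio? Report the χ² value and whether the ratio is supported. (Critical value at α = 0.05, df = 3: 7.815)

0.869; consistent

Total ratio parts = 16. Expected numbers out of 1557:
  axial-flowered inflated-pod: 1557 × 9/16 = 875.8125
  axial-flowered constricted-pod: 1557 × 3/16 = 291.9375
  terminal-flowered inflated-pod: 1557 × 3/16 = 291.9375
  terminal-flowered constricted-pod: 1557 × 1/16 = 97.3125
χ² = Σ (O − E)² / E
  axial-flowered inflated-pod: (859 − 875.8125)² / 875.8125 = 0.3227
  axial-flowered constricted-pod: (298 − 291.9375)² / 291.9375 = 0.1259
  terminal-flowered inflated-pod: (303 − 291.9375)² / 291.9375 = 0.4192
  terminal-flowered constricted-pod: (97 − 97.3125)² / 97.3125 = 0.0010
χ² = 0.3227 + 0.1259 + 0.4192 + 0.0010 = 0.8688 ≈ 0.869
Degrees of freedom = 4 − 1 = 3; critical value at α = 0.05 is 7.815.
Since 0.869 < 7.815, we fail to reject the null hypothesis — the data are consistent with the 9:3:3:1 ratio.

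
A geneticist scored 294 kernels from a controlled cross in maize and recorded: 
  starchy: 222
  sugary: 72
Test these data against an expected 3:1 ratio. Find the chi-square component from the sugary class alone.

0.031

Under the 3:1 hypothesis (Σ ratio = 4, N = 294):
  starchy: 294 × 3/4 = 220.5
  sugary: 294 × 1/4 = 73.5
Contribution of sugary: (72 − 73.5)² / 73.5 = 0.0306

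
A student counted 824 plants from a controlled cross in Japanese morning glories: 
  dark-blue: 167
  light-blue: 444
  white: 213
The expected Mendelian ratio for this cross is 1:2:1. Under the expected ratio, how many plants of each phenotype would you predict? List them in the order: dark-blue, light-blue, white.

206, 412, 206

Expected counts for N = 824 under a 1:2:1 ratio (total parts = 4):
  dark-blue: 824 × 1/4 = 206
  light-blue: 824 × 2/4 = 412
  white: 824 × 1/4 = 206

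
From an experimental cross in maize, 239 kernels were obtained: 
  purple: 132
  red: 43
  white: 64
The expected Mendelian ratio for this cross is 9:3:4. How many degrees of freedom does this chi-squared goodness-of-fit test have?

A goodness-of-fit test with 3 phenotype classes has df = 3 − 1 = 2.

2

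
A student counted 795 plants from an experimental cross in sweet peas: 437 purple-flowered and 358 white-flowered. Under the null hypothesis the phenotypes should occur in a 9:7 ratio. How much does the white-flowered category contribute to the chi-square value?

0.298

Expected counts for N = 795 under a 9:7 ratio (total parts = 16):
  purple-flowered: 795 × 9/16 = 447.1875
  white-flowered: 795 × 7/16 = 347.8125
Contribution of white-flowered: (358 − 347.8125)² / 347.8125 = 0.2984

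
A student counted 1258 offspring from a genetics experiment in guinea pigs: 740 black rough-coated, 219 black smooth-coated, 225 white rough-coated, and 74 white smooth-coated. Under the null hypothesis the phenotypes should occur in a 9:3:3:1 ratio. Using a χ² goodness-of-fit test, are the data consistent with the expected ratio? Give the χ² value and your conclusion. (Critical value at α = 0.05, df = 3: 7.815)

3.462; consistent

The 9:3:3:1 ratio has 16 parts, so with N = 1258 the expected counts are:
  black rough-coated: 1258 × 9/16 = 707.625
  black smooth-coated: 1258 × 3/16 = 235.875
  white rough-coated: 1258 × 3/16 = 235.875
  white smooth-coated: 1258 × 1/16 = 78.625
χ² = Σ (O − E)² / E
  black rough-coated: (740 − 707.625)² / 707.625 = 1.4812
  black smooth-coated: (219 − 235.875)² / 235.875 = 1.2073
  white rough-coated: (225 − 235.875)² / 235.875 = 0.5014
  white smooth-coated: (74 − 78.625)² / 78.625 = 0.2721
χ² = 1.4812 + 1.2073 + 0.5014 + 0.2721 = 3.462
Degrees of freedom = 4 − 1 = 3; critical value at α = 0.05 is 7.815.
Since 3.462 < 7.815, we fail to reject the null hypothesis — the data are consistent with the 9:3:3:1 ratio.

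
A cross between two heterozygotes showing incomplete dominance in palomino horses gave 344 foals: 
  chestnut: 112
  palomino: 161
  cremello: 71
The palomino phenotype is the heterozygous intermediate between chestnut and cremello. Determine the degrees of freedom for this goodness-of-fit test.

With incomplete dominance, a heterozygote × heterozygote cross gives a 1:2:1 phenotypic ratio.
A goodness-of-fit test with 3 phenotype classes has df = 3 − 1 = 2.

2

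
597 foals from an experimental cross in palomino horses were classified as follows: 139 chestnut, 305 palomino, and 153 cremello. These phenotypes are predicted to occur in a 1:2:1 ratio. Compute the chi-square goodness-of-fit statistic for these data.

The 1:2:1 ratio has 4 parts, so with N = 597 the expected counts are:
  chestnut: 597 × 1/4 = 149.25
  palomino: 597 × 2/4 = 298.5
  cremello: 597 × 1/4 = 149.25
χ² = Σ (O − E)² / E
  chestnut: (139 − 149.25)² / 149.25 = 0.7039
  palomino: (305 − 298.5)² / 298.5 = 0.1415
  cremello: (153 − 149.25)² / 149.25 = 0.0942
χ² = 0.7039 + 0.1415 + 0.0942 = 0.9396 ≈ 0.940

0.940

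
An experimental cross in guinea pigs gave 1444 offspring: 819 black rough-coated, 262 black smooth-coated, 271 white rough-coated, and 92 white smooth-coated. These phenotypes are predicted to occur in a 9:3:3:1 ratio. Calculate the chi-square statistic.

0.373

Under the 9:3:3:1 hypothesis (Σ ratio = 16, N = 1444):
  black rough-coated: 1444 × 9/16 = 812.25
  black smooth-coated: 1444 × 3/16 = 270.75
  white rough-coated: 1444 × 3/16 = 270.75
  white smooth-coated: 1444 × 1/16 = 90.25
χ² = Σ (O − E)² / E
  black rough-coated: (819 − 812.25)² / 812.25 = 0.0561
  black smooth-coated: (262 − 270.75)² / 270.75 = 0.2828
  white rough-coated: (271 − 270.75)² / 270.75 = 0.0002
  white smooth-coated: (92 − 90.25)² / 90.25 = 0.0339
χ² = 0.0561 + 0.2828 + 0.0002 + 0.0339 = 0.373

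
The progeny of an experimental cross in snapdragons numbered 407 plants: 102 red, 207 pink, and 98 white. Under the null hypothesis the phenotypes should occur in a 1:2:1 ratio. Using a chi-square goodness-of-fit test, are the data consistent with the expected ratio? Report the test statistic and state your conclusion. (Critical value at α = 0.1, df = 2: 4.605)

Expected counts for N = 407 under a 1:2:1 ratio (total parts = 4):
  red: 407 × 1/4 = 101.75
  pink: 407 × 2/4 = 203.5
  white: 407 × 1/4 = 101.75
χ² = Σ (O − E)² / E
  red: (102 − 101.75)² / 101.75 = 0.0006
  pink: (207 − 203.5)² / 203.5 = 0.0602
  white: (98 − 101.75)² / 101.75 = 0.1382
χ² = 0.0006 + 0.0602 + 0.1382 = 0.199
Degrees of freedom = 3 − 1 = 2; critical value at α = 0.1 is 4.605.
Since 0.199 < 4.605, we fail to reject the null hypothesis — the data are consistent with the 1:2:1 ratio.

0.199; consistent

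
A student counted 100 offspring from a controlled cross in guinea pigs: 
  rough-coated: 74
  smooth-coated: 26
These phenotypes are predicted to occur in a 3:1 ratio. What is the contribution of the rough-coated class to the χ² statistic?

0.013

The 3:1 ratio has 4 parts, so with N = 100 the expected counts are:
  rough-coated: 100 × 3/4 = 75
  smooth-coated: 100 × 1/4 = 25
Contribution of rough-coated: (74 − 75)² / 75 = 0.0133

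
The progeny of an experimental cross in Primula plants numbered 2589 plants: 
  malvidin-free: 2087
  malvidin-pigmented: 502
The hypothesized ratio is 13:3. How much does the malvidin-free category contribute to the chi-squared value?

Under the 13:3 hypothesis (Σ ratio = 16, N = 2589):
  malvidin-free: 2589 × 13/16 = 2103.5625
  malvidin-pigmented: 2589 × 3/16 = 485.4375
Contribution of malvidin-free: (2087 − 2103.5625)² / 2103.5625 = 0.1304

0.130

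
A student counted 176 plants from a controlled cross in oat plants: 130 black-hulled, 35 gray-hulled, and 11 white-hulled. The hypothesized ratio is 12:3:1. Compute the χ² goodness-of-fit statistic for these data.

The 12:3:1 ratio has 16 parts, so with N = 176 the expected counts are:
  black-hulled: 176 × 12/16 = 132
  gray-hulled: 176 × 3/16 = 33
  white-hulled: 176 × 1/16 = 11
χ² = Σ (O − E)² / E
  black-hulled: (130 − 132)² / 132 = 0.0303
  gray-hulled: (35 − 33)² / 33 = 0.1212
  white-hulled: (11 − 11)² / 11 = 0.0000
χ² = 0.0303 + 0.1212 + 0.0000 = 0.1515 ≈ 0.152

0.152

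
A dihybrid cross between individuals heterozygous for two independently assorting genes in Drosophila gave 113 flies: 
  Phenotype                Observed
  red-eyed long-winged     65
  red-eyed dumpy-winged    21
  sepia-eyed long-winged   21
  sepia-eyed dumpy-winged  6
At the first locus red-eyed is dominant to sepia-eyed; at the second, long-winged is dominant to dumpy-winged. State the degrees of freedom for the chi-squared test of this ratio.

A dihybrid F₂ with independent assortment and complete dominance at both loci gives a 9:3:3:1 phenotypic ratio.
A goodness-of-fit test with 4 phenotype classes has df = 4 − 1 = 3.

3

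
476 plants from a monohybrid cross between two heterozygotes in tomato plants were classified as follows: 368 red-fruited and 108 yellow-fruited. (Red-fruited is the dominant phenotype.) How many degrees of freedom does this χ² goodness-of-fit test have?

For a monohybrid cross between heterozygotes with complete dominance, the expected phenotypic ratio is 3:1.
A goodness-of-fit test with 2 phenotype classes has df = 2 − 1 = 1.

1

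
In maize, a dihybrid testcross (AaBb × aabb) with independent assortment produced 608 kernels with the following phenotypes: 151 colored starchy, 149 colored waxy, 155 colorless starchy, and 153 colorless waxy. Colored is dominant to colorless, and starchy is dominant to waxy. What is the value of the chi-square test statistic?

0.132

A dihybrid testcross with independent assortment gives a 1:1:1:1 ratio.
Total ratio parts = 4. Expected numbers out of 608:
  colored starchy: 608 × 1/4 = 152
  colored waxy: 608 × 1/4 = 152
  colorless starchy: 608 × 1/4 = 152
  colorless waxy: 608 × 1/4 = 152
χ² = Σ (O − E)² / E
  colored starchy: (151 − 152)² / 152 = 0.0066
  colored waxy: (149 − 152)² / 152 = 0.0592
  colorless starchy: (155 − 152)² / 152 = 0.0592
  colorless waxy: (153 − 152)² / 152 = 0.0066
χ² = 0.0066 + 0.0592 + 0.0592 + 0.0066 = 0.1316 ≈ 0.132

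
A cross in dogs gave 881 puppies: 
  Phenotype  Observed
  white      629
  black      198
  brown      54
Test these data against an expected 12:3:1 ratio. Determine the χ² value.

The 12:3:1 ratio has 16 parts, so with N = 881 the expected counts are:
  white: 881 × 12/16 = 660.75
  black: 881 × 3/16 = 165.1875
  brown: 881 × 1/16 = 55.0625
χ² = Σ (O − E)² / E
  white: (629 − 660.75)² / 660.75 = 1.5256
  black: (198 − 165.1875)² / 165.1875 = 6.5178
  brown: (54 − 55.0625)² / 55.0625 = 0.0205
χ² = 1.5256 + 6.5178 + 0.0205 = 8.0639 ≈ 8.064

8.064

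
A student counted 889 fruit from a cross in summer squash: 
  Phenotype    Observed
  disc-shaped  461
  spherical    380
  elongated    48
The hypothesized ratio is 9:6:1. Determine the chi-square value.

10.602

The 9:6:1 ratio has 16 parts, so with N = 889 the expected counts are:
  disc-shaped: 889 × 9/16 = 500.0625
  spherical: 889 × 6/16 = 333.375
  elongated: 889 × 1/16 = 55.5625
χ² = Σ (O − E)² / E
  disc-shaped: (461 − 500.0625)² / 500.0625 = 3.0514
  spherical: (380 − 333.375)² / 333.375 = 6.5209
  elongated: (48 − 55.5625)² / 55.5625 = 1.0293
χ² = 3.0514 + 6.5209 + 1.0293 = 10.6016 ≈ 10.602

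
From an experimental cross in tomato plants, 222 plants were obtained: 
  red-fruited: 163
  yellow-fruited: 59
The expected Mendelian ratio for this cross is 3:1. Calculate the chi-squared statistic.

Under the 3:1 hypothesis (Σ ratio = 4, N = 222):
  red-fruited: 222 × 3/4 = 166.5
  yellow-fruited: 222 × 1/4 = 55.5
χ² = Σ (O − E)² / E
  red-fruited: (163 − 166.5)² / 166.5 = 0.0736
  yellow-fruited: (59 − 55.5)² / 55.5 = 0.2207
χ² = 0.0736 + 0.2207 = 0.2943 ≈ 0.294

0.294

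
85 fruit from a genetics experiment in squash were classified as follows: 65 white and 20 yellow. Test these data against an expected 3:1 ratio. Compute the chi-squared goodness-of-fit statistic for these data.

Total ratio parts = 4. Expected numbers out of 85:
  white: 85 × 3/4 = 63.75
  yellow: 85 × 1/4 = 21.25
χ² = Σ (O − E)² / E
  white: (65 − 63.75)² / 63.75 = 0.0245
  yellow: (20 − 21.25)² / 21.25 = 0.0735
χ² = 0.0245 + 0.0735 = 0.098

0.098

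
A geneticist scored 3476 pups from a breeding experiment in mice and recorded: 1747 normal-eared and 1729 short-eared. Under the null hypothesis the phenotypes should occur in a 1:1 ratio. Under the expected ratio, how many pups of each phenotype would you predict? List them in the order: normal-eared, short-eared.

The 1:1 ratio has 2 parts, so with N = 3476 the expected counts are:
  normal-eared: 3476 × 1/2 = 1738
  short-eared: 3476 × 1/2 = 1738

1738, 1738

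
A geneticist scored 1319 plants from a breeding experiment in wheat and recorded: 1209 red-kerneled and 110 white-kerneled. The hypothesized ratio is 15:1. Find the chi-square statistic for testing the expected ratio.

Expected counts for N = 1319 under a 15:1 ratio (total parts = 16):
  red-kerneled: 1319 × 15/16 = 1236.5625
  white-kerneled: 1319 × 1/16 = 82.4375
χ² = Σ (O − E)² / E
  red-kerneled: (1209 − 1236.5625)² / 1236.5625 = 0.6144
  white-kerneled: (110 − 82.4375)² / 82.4375 = 9.2154
χ² = 0.6144 + 9.2154 = 9.8298 ≈ 9.830

9.830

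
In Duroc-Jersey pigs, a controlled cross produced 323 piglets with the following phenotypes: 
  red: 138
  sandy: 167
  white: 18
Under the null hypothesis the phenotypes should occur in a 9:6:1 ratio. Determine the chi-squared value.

28.117

Expected counts for N = 323 under a 9:6:1 ratio (total parts = 16):
  red: 323 × 9/16 = 181.6875
  sandy: 323 × 6/16 = 121.125
  white: 323 × 1/16 = 20.1875
χ² = Σ (O − E)² / E
  red: (138 − 181.6875)² / 181.6875 = 10.5048
  sandy: (167 − 121.125)² / 121.125 = 17.3747
  white: (18 − 20.1875)² / 20.1875 = 0.2370
χ² = 10.5048 + 17.3747 + 0.2370 = 28.1165 ≈ 28.117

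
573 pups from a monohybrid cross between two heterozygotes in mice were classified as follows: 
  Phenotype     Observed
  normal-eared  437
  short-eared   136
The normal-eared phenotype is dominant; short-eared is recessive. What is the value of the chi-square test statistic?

For a monohybrid cross between heterozygotes with complete dominance, the expected phenotypic ratio is 3:1.
Expected counts for N = 573 under a 3:1 ratio (total parts = 4):
  normal-eared: 573 × 3/4 = 429.75
  short-eared: 573 × 1/4 = 143.25
χ² = Σ (O − E)² / E
  normal-eared: (437 − 429.75)² / 429.75 = 0.1223
  short-eared: (136 − 143.25)² / 143.25 = 0.3669
χ² = 0.1223 + 0.3669 = 0.4892 ≈ 0.489

0.489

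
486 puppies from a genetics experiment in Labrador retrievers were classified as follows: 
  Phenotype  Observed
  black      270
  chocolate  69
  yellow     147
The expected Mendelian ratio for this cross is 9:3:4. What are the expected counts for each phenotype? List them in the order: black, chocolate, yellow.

273.375, 91.125, 121.5

Under the 9:3:4 hypothesis (Σ ratio = 16, N = 486):
  black: 486 × 9/16 = 273.375
  chocolate: 486 × 3/16 = 91.125
  yellow: 486 × 4/16 = 121.5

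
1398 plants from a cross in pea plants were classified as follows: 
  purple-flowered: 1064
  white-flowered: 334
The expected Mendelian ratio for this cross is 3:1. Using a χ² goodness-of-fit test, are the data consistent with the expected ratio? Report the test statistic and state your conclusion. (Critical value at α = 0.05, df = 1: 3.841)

0.917; consistent

Total ratio parts = 4. Expected numbers out of 1398:
  purple-flowered: 1398 × 3/4 = 1048.5
  white-flowered: 1398 × 1/4 = 349.5
χ² = Σ (O − E)² / E
  purple-flowered: (1064 − 1048.5)² / 1048.5 = 0.2291
  white-flowered: (334 − 349.5)² / 349.5 = 0.6874
χ² = 0.2291 + 0.6874 = 0.9165 ≈ 0.917
Degrees of freedom = 2 − 1 = 1; critical value at α = 0.05 is 3.841.
Since 0.917 < 3.841, we fail to reject the null hypothesis — the data are consistent with the 3:1 ratio.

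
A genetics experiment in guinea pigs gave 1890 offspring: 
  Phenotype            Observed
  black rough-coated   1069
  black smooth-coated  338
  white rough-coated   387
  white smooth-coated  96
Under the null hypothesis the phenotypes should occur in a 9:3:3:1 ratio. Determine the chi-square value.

7.937

Under the 9:3:3:1 hypothesis (Σ ratio = 16, N = 1890):
  black rough-coated: 1890 × 9/16 = 1063.125
  black smooth-coated: 1890 × 3/16 = 354.375
  white rough-coated: 1890 × 3/16 = 354.375
  white smooth-coated: 1890 × 1/16 = 118.125
χ² = Σ (O − E)² / E
  black rough-coated: (1069 − 1063.125)² / 1063.125 = 0.0325
  black smooth-coated: (338 − 354.375)² / 354.375 = 0.7567
  white rough-coated: (387 − 354.375)² / 354.375 = 3.0036
  white smooth-coated: (96 − 118.125)² / 118.125 = 4.1440
χ² = 0.0325 + 0.7567 + 3.0036 + 4.1440 = 7.9368 ≈ 7.937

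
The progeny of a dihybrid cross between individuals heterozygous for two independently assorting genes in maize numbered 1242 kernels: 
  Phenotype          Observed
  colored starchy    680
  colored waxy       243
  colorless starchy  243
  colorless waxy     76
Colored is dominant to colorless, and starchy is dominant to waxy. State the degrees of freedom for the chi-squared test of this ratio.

A dihybrid F₂ with independent assortment and complete dominance at both loci gives a 9:3:3:1 phenotypic ratio.
A goodness-of-fit test with 4 phenotype classes has df = 4 − 1 = 3.

3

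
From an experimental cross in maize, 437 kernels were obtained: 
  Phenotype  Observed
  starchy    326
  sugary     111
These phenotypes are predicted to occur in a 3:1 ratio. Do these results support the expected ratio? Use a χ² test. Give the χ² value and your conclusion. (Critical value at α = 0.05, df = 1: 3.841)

Under the 3:1 hypothesis (Σ ratio = 4, N = 437):
  starchy: 437 × 3/4 = 327.75
  sugary: 437 × 1/4 = 109.25
χ² = Σ (O − E)² / E
  starchy: (326 − 327.75)² / 327.75 = 0.0093
  sugary: (111 − 109.25)² / 109.25 = 0.0280
χ² = 0.0093 + 0.0280 = 0.0373 ≈ 0.037
Degrees of freedom = 2 − 1 = 1; critical value at α = 0.05 is 3.841.
Since 0.037 < 3.841, we fail to reject the null hypothesis — the data are consistent with the 3:1 ratio.

0.037; consistent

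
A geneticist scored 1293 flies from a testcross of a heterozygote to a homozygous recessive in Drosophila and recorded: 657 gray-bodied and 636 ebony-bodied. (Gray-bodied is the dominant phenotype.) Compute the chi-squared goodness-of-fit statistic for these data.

0.341

A testcross of a heterozygote (Aa × aa) gives a 1:1 phenotypic ratio.
Under the 1:1 hypothesis (Σ ratio = 2, N = 1293):
  gray-bodied: 1293 × 1/2 = 646.5
  ebony-bodied: 1293 × 1/2 = 646.5
χ² = Σ (O − E)² / E
  gray-bodied: (657 − 646.5)² / 646.5 = 0.1705
  ebony-bodied: (636 − 646.5)² / 646.5 = 0.1705
χ² = 0.1705 + 0.1705 = 0.341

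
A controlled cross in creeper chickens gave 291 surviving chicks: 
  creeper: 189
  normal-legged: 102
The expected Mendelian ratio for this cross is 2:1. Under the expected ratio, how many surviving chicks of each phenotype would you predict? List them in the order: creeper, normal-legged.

Expected counts for N = 291 under a 2:1 ratio (total parts = 3):
  creeper: 291 × 2/3 = 194
  normal-legged: 291 × 1/3 = 97

194, 97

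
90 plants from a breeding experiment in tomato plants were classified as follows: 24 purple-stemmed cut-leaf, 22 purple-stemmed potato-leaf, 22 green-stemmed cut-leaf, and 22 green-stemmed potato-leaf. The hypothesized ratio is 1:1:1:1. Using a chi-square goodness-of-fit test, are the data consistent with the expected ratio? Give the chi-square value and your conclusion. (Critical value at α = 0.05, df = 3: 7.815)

0.133; consistent

Expected counts for N = 90 under a 1:1:1:1 ratio (total parts = 4):
  purple-stemmed cut-leaf: 90 × 1/4 = 22.5
  purple-stemmed potato-leaf: 90 × 1/4 = 22.5
  green-stemmed cut-leaf: 90 × 1/4 = 22.5
  green-stemmed potato-leaf: 90 × 1/4 = 22.5
χ² = Σ (O − E)² / E
  purple-stemmed cut-leaf: (24 − 22.5)² / 22.5 = 0.1000
  purple-stemmed potato-leaf: (22 − 22.5)² / 22.5 = 0.0111
  green-stemmed cut-leaf: (22 − 22.5)² / 22.5 = 0.0111
  green-stemmed potato-leaf: (22 − 22.5)² / 22.5 = 0.0111
χ² = 0.1000 + 0.0111 + 0.0111 + 0.0111 = 0.1333 ≈ 0.133
Degrees of freedom = 4 − 1 = 3; critical value at α = 0.05 is 7.815.
Since 0.133 < 7.815, we fail to reject the null hypothesis — the data are consistent with the 1:1:1:1 ratio.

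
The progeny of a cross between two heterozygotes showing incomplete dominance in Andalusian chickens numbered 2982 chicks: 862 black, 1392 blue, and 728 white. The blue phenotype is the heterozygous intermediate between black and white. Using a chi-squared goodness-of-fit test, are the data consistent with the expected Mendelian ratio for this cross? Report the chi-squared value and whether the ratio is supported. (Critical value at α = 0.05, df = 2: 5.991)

25.190; not consistent

With incomplete dominance, a heterozygote × heterozygote cross gives a 1:2:1 phenotypic ratio.
Under the 1:2:1 hypothesis (Σ ratio = 4, N = 2982):
  black: 2982 × 1/4 = 745.5
  blue: 2982 × 2/4 = 1491
  white: 2982 × 1/4 = 745.5
χ² = Σ (O − E)² / E
  black: (862 − 745.5)² / 745.5 = 18.2056
  blue: (1392 − 1491)² / 1491 = 6.5734
  white: (728 − 745.5)² / 745.5 = 0.4108
χ² = 18.2056 + 6.5734 + 0.4108 = 25.1898 ≈ 25.190
Degrees of freedom = 3 − 1 = 2; critical value at α = 0.05 is 5.991.
Since 25.190 > 5.991, we reject the null hypothesis — the data do not fit the 1:2:1 ratio.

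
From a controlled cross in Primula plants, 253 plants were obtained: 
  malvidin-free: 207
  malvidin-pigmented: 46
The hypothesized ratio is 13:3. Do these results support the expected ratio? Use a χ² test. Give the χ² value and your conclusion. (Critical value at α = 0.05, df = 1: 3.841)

0.054; consistent

Expected counts for N = 253 under a 13:3 ratio (total parts = 16):
  malvidin-free: 253 × 13/16 = 205.5625
  malvidin-pigmented: 253 × 3/16 = 47.4375
χ² = Σ (O − E)² / E
  malvidin-free: (207 − 205.5625)² / 205.5625 = 0.0101
  malvidin-pigmented: (46 − 47.4375)² / 47.4375 = 0.0436
χ² = 0.0101 + 0.0436 = 0.0537 ≈ 0.054
Degrees of freedom = 2 − 1 = 1; critical value at α = 0.05 is 3.841.
Since 0.054 < 3.841, we fail to reject the null hypothesis — the data are consistent with the 13:3 ratio.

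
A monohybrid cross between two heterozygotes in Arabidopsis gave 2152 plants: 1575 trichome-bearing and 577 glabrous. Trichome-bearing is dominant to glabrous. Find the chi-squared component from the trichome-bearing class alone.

0.942

For a monohybrid cross between heterozygotes with complete dominance, the expected phenotypic ratio is 3:1.
The 3:1 ratio has 4 parts, so with N = 2152 the expected counts are:
  trichome-bearing: 2152 × 3/4 = 1614
  glabrous: 2152 × 1/4 = 538
Contribution of trichome-bearing: (1575 − 1614)² / 1614 = 0.9424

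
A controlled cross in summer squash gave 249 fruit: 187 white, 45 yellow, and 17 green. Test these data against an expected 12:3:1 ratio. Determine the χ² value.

The 12:3:1 ratio has 16 parts, so with N = 249 the expected counts are:
  white: 249 × 12/16 = 186.75
  yellow: 249 × 3/16 = 46.6875
  green: 249 × 1/16 = 15.5625
χ² = Σ (O − E)² / E
  white: (187 − 186.75)² / 186.75 = 0.0003
  yellow: (45 − 46.6875)² / 46.6875 = 0.0610
  green: (17 − 15.5625)² / 15.5625 = 0.1328
χ² = 0.0003 + 0.0610 + 0.1328 = 0.1941 ≈ 0.194

0.194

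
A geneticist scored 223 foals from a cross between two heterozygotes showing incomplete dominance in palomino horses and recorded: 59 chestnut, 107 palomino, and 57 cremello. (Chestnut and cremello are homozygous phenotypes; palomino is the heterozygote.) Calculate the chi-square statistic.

With incomplete dominance, a heterozygote × heterozygote cross gives a 1:2:1 phenotypic ratio.
Expected counts for N = 223 under a 1:2:1 ratio (total parts = 4):
  chestnut: 223 × 1/4 = 55.75
  palomino: 223 × 2/4 = 111.5
  cremello: 223 × 1/4 = 55.75
χ² = Σ (O − E)² / E
  chestnut: (59 − 55.75)² / 55.75 = 0.1895
  palomino: (107 − 111.5)² / 111.5 = 0.1816
  cremello: (57 − 55.75)² / 55.75 = 0.0280
χ² = 0.1895 + 0.1816 + 0.0280 = 0.3991 ≈ 0.399

0.399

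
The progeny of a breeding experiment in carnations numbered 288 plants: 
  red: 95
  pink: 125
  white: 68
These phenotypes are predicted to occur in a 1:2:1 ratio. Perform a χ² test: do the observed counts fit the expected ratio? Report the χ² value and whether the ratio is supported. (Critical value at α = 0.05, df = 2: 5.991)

Expected counts for N = 288 under a 1:2:1 ratio (total parts = 4):
  red: 288 × 1/4 = 72
  pink: 288 × 2/4 = 144
  white: 288 × 1/4 = 72
χ² = Σ (O − E)² / E
  red: (95 − 72)² / 72 = 7.3472
  pink: (125 − 144)² / 144 = 2.5069
  white: (68 − 72)² / 72 = 0.2222
χ² = 7.3472 + 2.5069 + 0.2222 = 10.0763 ≈ 10.076
Degrees of freedom = 3 − 1 = 2; critical value at α = 0.05 is 5.991.
Since 10.076 > 5.991, we reject the null hypothesis — the data do not fit the 1:2:1 ratio.

10.076; not consistent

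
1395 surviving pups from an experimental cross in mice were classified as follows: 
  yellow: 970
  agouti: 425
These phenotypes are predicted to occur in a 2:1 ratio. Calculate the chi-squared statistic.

5.161

The 2:1 ratio has 3 parts, so with N = 1395 the expected counts are:
  yellow: 1395 × 2/3 = 930
  agouti: 1395 × 1/3 = 465
χ² = Σ (O − E)² / E
  yellow: (970 − 930)² / 930 = 1.7204
  agouti: (425 − 465)² / 465 = 3.4409
χ² = 1.7204 + 3.4409 = 5.1613 ≈ 5.161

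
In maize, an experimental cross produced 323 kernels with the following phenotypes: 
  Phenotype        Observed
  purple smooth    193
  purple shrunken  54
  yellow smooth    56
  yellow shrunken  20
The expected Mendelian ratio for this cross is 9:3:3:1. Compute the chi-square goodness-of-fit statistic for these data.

Total ratio parts = 16. Expected numbers out of 323:
  purple smooth: 323 × 9/16 = 181.6875
  purple shrunken: 323 × 3/16 = 60.5625
  yellow smooth: 323 × 3/16 = 60.5625
  yellow shrunken: 323 × 1/16 = 20.1875
χ² = Σ (O − E)² / E
  purple smooth: (193 − 181.6875)² / 181.6875 = 0.7044
  purple shrunken: (54 − 60.5625)² / 60.5625 = 0.7111
  yellow smooth: (56 − 60.5625)² / 60.5625 = 0.3437
  yellow shrunken: (20 − 20.1875)² / 20.1875 = 0.0017
χ² = 0.7044 + 0.7111 + 0.3437 + 0.0017 = 1.7609 ≈ 1.761

1.761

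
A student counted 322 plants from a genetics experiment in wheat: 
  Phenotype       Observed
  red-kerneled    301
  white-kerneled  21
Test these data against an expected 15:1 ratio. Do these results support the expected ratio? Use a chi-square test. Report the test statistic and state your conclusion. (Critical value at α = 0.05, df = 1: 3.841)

Under the 15:1 hypothesis (Σ ratio = 16, N = 322):
  red-kerneled: 322 × 15/16 = 301.875
  white-kerneled: 322 × 1/16 = 20.125
χ² = Σ (O − E)² / E
  red-kerneled: (301 − 301.875)² / 301.875 = 0.0025
  white-kerneled: (21 − 20.125)² / 20.125 = 0.0380
χ² = 0.0025 + 0.0380 = 0.0405 ≈ 0.041
Degrees of freedom = 2 − 1 = 1; critical value at α = 0.05 is 3.841.
Since 0.041 < 3.841, we fail to reject the null hypothesis — the data are consistent with the 15:1 ratio.

0.041; consistent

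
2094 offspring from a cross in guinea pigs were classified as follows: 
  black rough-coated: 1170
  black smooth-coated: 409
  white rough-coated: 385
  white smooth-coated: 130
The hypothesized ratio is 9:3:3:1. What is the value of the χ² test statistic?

Expected counts for N = 2094 under a 9:3:3:1 ratio (total parts = 16):
  black rough-coated: 2094 × 9/16 = 1177.875
  black smooth-coated: 2094 × 3/16 = 392.625
  white rough-coated: 2094 × 3/16 = 392.625
  white smooth-coated: 2094 × 1/16 = 130.875
χ² = Σ (O − E)² / E
  black rough-coated: (1170 − 1177.875)² / 1177.875 = 0.0527
  black smooth-coated: (409 − 392.625)² / 392.625 = 0.6829
  white rough-coated: (385 − 392.625)² / 392.625 = 0.1481
  white smooth-coated: (130 − 130.875)² / 130.875 = 0.0059
χ² = 0.0527 + 0.6829 + 0.1481 + 0.0059 = 0.8896 ≈ 0.890

0.890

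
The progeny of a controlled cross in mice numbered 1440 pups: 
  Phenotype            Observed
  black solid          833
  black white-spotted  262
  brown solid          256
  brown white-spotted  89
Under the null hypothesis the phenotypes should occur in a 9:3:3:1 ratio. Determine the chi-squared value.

1.627

Under the 9:3:3:1 hypothesis (Σ ratio = 16, N = 1440):
  black solid: 1440 × 9/16 = 810
  black white-spotted: 1440 × 3/16 = 270
  brown solid: 1440 × 3/16 = 270
  brown white-spotted: 1440 × 1/16 = 90
χ² = Σ (O − E)² / E
  black solid: (833 − 810)² / 810 = 0.6531
  black white-spotted: (262 − 270)² / 270 = 0.2370
  brown solid: (256 − 270)² / 270 = 0.7259
  brown white-spotted: (89 − 90)² / 90 = 0.0111
χ² = 0.6531 + 0.2370 + 0.7259 + 0.0111 = 1.6271 ≈ 1.627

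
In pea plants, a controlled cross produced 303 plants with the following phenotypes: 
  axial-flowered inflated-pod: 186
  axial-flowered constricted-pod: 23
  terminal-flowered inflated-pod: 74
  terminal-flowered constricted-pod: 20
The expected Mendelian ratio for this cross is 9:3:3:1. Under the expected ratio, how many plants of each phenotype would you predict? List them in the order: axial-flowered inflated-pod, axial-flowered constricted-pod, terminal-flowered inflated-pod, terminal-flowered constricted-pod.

Total ratio parts = 16. Expected numbers out of 303:
  axial-flowered inflated-pod: 303 × 9/16 = 170.4375
  axial-flowered constricted-pod: 303 × 3/16 = 56.8125
  terminal-flowered inflated-pod: 303 × 3/16 = 56.8125
  terminal-flowered constricted-pod: 303 × 1/16 = 18.9375

170.4375, 56.8125, 56.8125, 18.9375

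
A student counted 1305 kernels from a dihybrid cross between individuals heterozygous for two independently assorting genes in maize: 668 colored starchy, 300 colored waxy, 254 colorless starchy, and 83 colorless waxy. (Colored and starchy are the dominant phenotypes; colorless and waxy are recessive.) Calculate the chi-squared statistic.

A dihybrid F₂ with independent assortment and complete dominance at both loci gives a 9:3:3:1 phenotypic ratio.
The 9:3:3:1 ratio has 16 parts, so with N = 1305 the expected counts are:
  colored starchy: 1305 × 9/16 = 734.0625
  colored waxy: 1305 × 3/16 = 244.6875
  colorless starchy: 1305 × 3/16 = 244.6875
  colorless waxy: 1305 × 1/16 = 81.5625
χ² = Σ (O − E)² / E
  colored starchy: (668 − 734.0625)² / 734.0625 = 5.9453
  colored waxy: (300 − 244.6875)² / 244.6875 = 12.5036
  colorless starchy: (254 − 244.6875)² / 244.6875 = 0.3544
  colorless waxy: (83 − 81.5625)² / 81.5625 = 0.0253
χ² = 5.9453 + 12.5036 + 0.3544 + 0.0253 = 18.8286 ≈ 18.829

18.829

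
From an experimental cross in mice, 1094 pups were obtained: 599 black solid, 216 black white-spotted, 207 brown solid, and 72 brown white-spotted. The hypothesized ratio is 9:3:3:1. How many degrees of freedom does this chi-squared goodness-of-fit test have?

3

A goodness-of-fit test with 4 phenotype classes has df = 4 − 1 = 3.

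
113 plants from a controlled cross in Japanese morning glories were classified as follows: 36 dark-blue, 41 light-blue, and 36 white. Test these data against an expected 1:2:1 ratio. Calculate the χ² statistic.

Expected counts for N = 113 under a 1:2:1 ratio (total parts = 4):
  dark-blue: 113 × 1/4 = 28.25
  light-blue: 113 × 2/4 = 56.5
  white: 113 × 1/4 = 28.25
χ² = Σ (O − E)² / E
  dark-blue: (36 − 28.25)² / 28.25 = 2.1261
  light-blue: (41 − 56.5)² / 56.5 = 4.2522
  white: (36 − 28.25)² / 28.25 = 2.1261
χ² = 2.1261 + 4.2522 + 2.1261 = 8.5044 ≈ 8.504

8.504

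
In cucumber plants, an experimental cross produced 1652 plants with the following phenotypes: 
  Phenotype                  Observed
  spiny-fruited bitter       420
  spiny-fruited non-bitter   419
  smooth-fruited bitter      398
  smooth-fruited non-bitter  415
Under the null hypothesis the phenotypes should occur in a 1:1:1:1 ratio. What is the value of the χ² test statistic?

0.760

The 1:1:1:1 ratio has 4 parts, so with N = 1652 the expected counts are:
  spiny-fruited bitter: 1652 × 1/4 = 413
  spiny-fruited non-bitter: 1652 × 1/4 = 413
  smooth-fruited bitter: 1652 × 1/4 = 413
  smooth-fruited non-bitter: 1652 × 1/4 = 413
χ² = Σ (O − E)² / E
  spiny-fruited bitter: (420 − 413)² / 413 = 0.1186
  spiny-fruited non-bitter: (419 − 413)² / 413 = 0.0872
  smooth-fruited bitter: (398 − 413)² / 413 = 0.5448
  smooth-fruited non-bitter: (415 − 413)² / 413 = 0.0097
χ² = 0.1186 + 0.0872 + 0.5448 + 0.0097 = 0.7603 ≈ 0.760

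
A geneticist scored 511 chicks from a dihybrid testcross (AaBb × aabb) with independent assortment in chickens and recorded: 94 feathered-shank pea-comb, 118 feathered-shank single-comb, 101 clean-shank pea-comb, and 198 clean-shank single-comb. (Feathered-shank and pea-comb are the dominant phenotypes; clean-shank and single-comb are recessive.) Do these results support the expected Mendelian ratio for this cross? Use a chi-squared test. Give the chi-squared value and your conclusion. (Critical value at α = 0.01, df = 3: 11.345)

A dihybrid testcross with independent assortment gives a 1:1:1:1 ratio.
Expected counts for N = 511 under a 1:1:1:1 ratio (total parts = 4):
  feathered-shank pea-comb: 511 × 1/4 = 127.75
  feathered-shank single-comb: 511 × 1/4 = 127.75
  clean-shank pea-comb: 511 × 1/4 = 127.75
  clean-shank single-comb: 511 × 1/4 = 127.75
χ² = Σ (O − E)² / E
  feathered-shank pea-comb: (94 − 127.75)² / 127.75 = 8.9163
  feathered-shank single-comb: (118 − 127.75)² / 127.75 = 0.7441
  clean-shank pea-comb: (101 − 127.75)² / 127.75 = 5.6013
  clean-shank single-comb: (198 − 127.75)² / 127.75 = 38.6306
χ² = 8.9163 + 0.7441 + 5.6013 + 38.6306 = 53.8923 ≈ 53.892
Degrees of freedom = 4 − 1 = 3; critical value at α = 0.01 is 11.345.
Since 53.892 > 11.345, we reject the null hypothesis — the data do not fit the 1:1:1:1 ratio.

53.892; not consistent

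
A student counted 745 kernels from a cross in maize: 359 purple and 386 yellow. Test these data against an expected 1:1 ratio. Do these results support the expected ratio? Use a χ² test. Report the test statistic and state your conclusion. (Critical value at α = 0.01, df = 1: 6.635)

0.979; consistent

Under the 1:1 hypothesis (Σ ratio = 2, N = 745):
  purple: 745 × 1/2 = 372.5
  yellow: 745 × 1/2 = 372.5
χ² = Σ (O − E)² / E
  purple: (359 − 372.5)² / 372.5 = 0.4893
  yellow: (386 − 372.5)² / 372.5 = 0.4893
χ² = 0.4893 + 0.4893 = 0.9786 ≈ 0.979
Degrees of freedom = 2 − 1 = 1; critical value at α = 0.01 is 6.635.
Since 0.979 < 6.635, we fail to reject the null hypothesis — the data are consistent with the 1:1 ratio.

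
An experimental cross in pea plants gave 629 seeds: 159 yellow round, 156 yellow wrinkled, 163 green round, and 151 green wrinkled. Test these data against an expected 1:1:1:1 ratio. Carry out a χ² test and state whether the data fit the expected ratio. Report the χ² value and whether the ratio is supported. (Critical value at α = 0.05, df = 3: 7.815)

Under the 1:1:1:1 hypothesis (Σ ratio = 4, N = 629):
  yellow round: 629 × 1/4 = 157.25
  yellow wrinkled: 629 × 1/4 = 157.25
  green round: 629 × 1/4 = 157.25
  green wrinkled: 629 × 1/4 = 157.25
χ² = Σ (O − E)² / E
  yellow round: (159 − 157.25)² / 157.25 = 0.0195
  yellow wrinkled: (156 − 157.25)² / 157.25 = 0.0099
  green round: (163 − 157.25)² / 157.25 = 0.2103
  green wrinkled: (151 − 157.25)² / 157.25 = 0.2484
χ² = 0.0195 + 0.0099 + 0.2103 + 0.2484 = 0.4881 ≈ 0.488
Degrees of freedom = 4 − 1 = 3; critical value at α = 0.05 is 7.815.
Since 0.488 < 7.815, we fail to reject the null hypothesis — the data are consistent with the 1:1:1:1 ratio.

0.488; consistent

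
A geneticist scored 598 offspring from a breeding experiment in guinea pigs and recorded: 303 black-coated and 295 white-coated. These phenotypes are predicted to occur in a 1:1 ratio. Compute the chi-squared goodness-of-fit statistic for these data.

0.107

Total ratio parts = 2. Expected numbers out of 598:
  black-coated: 598 × 1/2 = 299
  white-coated: 598 × 1/2 = 299
χ² = Σ (O − E)² / E
  black-coated: (303 − 299)² / 299 = 0.0535
  white-coated: (295 − 299)² / 299 = 0.0535
χ² = 0.0535 + 0.0535 = 0.107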